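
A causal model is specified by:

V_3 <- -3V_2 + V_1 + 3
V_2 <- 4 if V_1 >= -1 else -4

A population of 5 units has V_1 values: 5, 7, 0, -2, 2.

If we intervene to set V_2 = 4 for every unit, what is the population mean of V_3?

-6.6

The intervention sets V_2=4 in all 5 units regardless of V_1. Recomputing V_3 per unit gives -4, -2, -9, -11, -7; average -6.6.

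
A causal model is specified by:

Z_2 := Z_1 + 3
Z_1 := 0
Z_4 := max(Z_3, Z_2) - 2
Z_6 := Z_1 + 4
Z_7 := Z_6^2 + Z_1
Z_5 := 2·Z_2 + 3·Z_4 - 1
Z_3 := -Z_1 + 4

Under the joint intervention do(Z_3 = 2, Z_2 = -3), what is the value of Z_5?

-7

Setting Z_3 = 2, Z_2 = -3 by intervention discards those variables' equations.
Z_4 = max(Z_3, Z_2) - 2  [with Z_3=2, Z_2=-3]  = 0
Z_5 = 2·Z_2 + 3·Z_4 - 1  [with Z_2=-3, Z_4=0]  = -7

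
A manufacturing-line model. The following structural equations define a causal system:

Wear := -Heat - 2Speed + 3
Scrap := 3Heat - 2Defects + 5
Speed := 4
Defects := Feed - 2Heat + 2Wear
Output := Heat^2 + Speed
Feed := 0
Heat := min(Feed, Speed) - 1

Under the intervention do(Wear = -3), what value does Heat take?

Under do(Wear=-3), the mechanism Wear := -Heat - 2Speed + 3 is discarded; Wear is fixed at -3.
Since Heat is not a descendant of the intervened variable, it is unaffected.
Heat = min(Feed, Speed) - 1  [with Feed=0, Speed=4]  = -1

-1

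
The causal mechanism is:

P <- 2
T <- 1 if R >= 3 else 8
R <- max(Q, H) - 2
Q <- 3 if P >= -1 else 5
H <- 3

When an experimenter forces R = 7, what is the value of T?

Intervening sets R = 7 and removes its equation (R <- max(Q, H) - 2).
T = 1 if R >= 3 else 8  [with R=7]  = 1

1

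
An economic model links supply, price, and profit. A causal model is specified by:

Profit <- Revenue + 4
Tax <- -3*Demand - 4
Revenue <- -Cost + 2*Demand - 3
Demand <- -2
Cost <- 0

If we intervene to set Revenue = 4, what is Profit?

8

do(Revenue=4) replaces the equation Revenue <- -Cost + 2*Demand - 3 with the constant Revenue = 4.
Profit = Revenue + 4  [with Revenue=4]  = 8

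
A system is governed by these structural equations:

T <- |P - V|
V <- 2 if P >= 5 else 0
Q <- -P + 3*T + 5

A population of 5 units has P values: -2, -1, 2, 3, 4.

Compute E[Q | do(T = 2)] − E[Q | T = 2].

-1.2

The intervention sets T=2 in all 5 units regardless of P. Recomputing Q per unit gives 13, 12, 9, 8, 7; average 9.8.
Conditioning on T=2 selects the 2 unit(s) with P ∈ {-2, 2}. Their Q values: 13, 9. Mean = 11.
Difference = 9.8 − 11 = -1.2.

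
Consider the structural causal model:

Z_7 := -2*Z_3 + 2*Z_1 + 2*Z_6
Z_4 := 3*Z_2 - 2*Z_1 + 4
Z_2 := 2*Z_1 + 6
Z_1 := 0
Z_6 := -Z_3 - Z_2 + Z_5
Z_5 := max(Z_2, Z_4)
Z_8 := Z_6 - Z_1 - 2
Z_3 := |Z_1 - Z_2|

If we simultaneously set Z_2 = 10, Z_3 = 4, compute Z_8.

18

The joint intervention fixes Z_2 = 10, Z_3 = 4, removing each variable's own equation.
Z_4 = 3*Z_2 - 2*Z_1 + 4  [with Z_2=10, Z_1=0]  = 34
Z_5 = max(Z_2, Z_4)  [with Z_2=10, Z_4=34]  = 34
Z_6 = -Z_3 - Z_2 + Z_5  [with Z_3=4, Z_2=10, Z_5=34]  = 20
Z_8 = Z_6 - Z_1 - 2  [with Z_6=20, Z_1=0]  = 18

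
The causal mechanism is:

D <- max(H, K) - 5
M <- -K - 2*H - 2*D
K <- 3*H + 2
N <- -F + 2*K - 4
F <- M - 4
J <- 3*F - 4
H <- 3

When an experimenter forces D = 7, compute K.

Under do(D=7), the mechanism D <- max(H, K) - 5 is discarded; D is fixed at 7.
Since K is not a descendant of the intervened variable, it is unaffected.
K = 3*H + 2  [with H=3]  = 11

11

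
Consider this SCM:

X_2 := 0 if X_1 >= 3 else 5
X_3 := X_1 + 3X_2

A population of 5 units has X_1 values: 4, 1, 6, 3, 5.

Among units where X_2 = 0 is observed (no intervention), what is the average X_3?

4.5

Observing X_2=0 restricts to units where X_2's equation naturally yields 0: X_1 ∈ {4, 6, 3, 5}. In that subpopulation X_3 = 4, 6, 3, 5, mean 4.5.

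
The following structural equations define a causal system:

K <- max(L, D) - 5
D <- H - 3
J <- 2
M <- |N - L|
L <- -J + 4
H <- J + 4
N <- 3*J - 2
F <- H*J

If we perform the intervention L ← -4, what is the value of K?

-2

The intervention breaks the incoming arrows to L: L <- -J + 4 no longer applies, and L = -4.
H = J + 4  [with J=2]  = 6
D = H - 3  [with H=6]  = 3
K = max(L, D) - 5  [with L=-4, D=3]  = -2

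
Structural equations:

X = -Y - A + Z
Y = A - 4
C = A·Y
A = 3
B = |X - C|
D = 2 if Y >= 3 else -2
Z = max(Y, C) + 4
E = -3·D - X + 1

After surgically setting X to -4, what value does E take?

11

do(X=-4) replaces the equation X = -Y - A + Z with the constant X = -4.
Y = A - 4  [with A=3]  = -1
D = 2 if Y >= 3 else -2  [with Y=-1]  = -2
E = -3·D - X + 1  [with D=-2, X=-4]  = 11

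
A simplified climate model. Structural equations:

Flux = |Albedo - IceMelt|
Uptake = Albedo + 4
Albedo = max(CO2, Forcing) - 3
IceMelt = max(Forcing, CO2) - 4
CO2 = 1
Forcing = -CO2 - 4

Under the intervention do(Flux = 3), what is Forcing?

Under do(Flux=3), the mechanism Flux = |Albedo - IceMelt| is discarded; Flux is fixed at 3.
No directed path runs from Flux to Forcing, so Forcing keeps its natural value.
Forcing = -CO2 - 4  [with CO2=1]  = -5

-5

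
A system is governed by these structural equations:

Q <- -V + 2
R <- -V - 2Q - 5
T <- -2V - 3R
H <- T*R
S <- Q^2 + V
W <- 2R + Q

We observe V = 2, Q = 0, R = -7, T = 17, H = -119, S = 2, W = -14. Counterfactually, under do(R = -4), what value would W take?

-8

The intervention breaks the incoming arrows to R: R <- -V - 2Q - 5 no longer applies, and R = -4.
Q = -V + 2  [with V=2]  = 0
W = 2R + Q  [with R=-4, Q=0]  = -8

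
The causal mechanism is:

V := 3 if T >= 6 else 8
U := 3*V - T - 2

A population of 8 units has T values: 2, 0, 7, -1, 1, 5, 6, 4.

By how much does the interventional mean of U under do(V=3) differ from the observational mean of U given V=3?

3.5

Every unit gets V=3 under the intervention. U values become 5, 7, 0, 8, 6, 2, 1, 3; E[U|do(V=3)] = 4.
E[U|V=3] averages over only the 2 units with V=3 (T = 7, 6): U = 0, 1, mean 0.5.
Difference = 4 − 0.5 = 3.5.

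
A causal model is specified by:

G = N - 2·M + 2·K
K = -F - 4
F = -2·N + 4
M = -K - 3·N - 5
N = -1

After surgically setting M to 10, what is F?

The intervention breaks the incoming arrows to M: M = -K - 3·N - 5 no longer applies, and M = 10.
Since F is not a descendant of the intervened variable, it is unaffected.
F = -2·N + 4  [with N=-1]  = 6

6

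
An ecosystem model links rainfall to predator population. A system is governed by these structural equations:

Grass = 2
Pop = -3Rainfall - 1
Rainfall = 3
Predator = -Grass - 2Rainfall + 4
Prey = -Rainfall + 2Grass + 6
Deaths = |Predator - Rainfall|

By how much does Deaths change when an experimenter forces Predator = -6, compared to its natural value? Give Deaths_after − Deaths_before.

2

Intervening sets Predator = -6 and removes its equation (Predator = -Grass - 2Rainfall + 4).
Deaths = |Predator - Rainfall|  [with Predator=-6, Rainfall=3]  = 9
Without intervention: Predator = -Grass - 2Rainfall + 4  [with Grass=2, Rainfall=3]  = -4; Deaths = |Predator - Rainfall|  [with Predator=-4, Rainfall=3]  = 7.
Change = 9 − 7 = 2.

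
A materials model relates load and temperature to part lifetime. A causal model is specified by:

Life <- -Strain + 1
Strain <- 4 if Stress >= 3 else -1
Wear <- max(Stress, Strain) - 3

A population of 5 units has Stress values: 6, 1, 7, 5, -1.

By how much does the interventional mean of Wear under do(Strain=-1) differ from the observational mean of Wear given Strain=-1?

Under do(Strain=-1), Strain's equation is replaced by Strain=-1 for every unit. Per-unit Wear: 3, -2, 4, 2, -4. Mean = 0.6.
Conditioning on Strain=-1 selects the 2 unit(s) with Stress ∈ {1, -1}. Their Wear values: -2, -4. Mean = -3.
Difference = 0.6 − (-3) = 3.6.

3.6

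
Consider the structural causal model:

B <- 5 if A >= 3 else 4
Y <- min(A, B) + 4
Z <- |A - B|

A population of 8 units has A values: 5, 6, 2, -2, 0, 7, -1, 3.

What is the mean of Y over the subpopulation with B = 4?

3.75

E[Y|B=4] averages over only the 4 units with B=4 (A = 2, -2, 0, -1): Y = 6, 2, 4, 3, mean 3.75.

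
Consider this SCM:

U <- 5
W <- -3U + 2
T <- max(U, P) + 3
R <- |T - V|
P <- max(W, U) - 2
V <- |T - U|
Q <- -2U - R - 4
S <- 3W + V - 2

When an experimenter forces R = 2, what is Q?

Intervening sets R = 2 and removes its equation (R <- |T - V|).
Q = -2U - R - 4  [with U=5, R=2]  = -16

-16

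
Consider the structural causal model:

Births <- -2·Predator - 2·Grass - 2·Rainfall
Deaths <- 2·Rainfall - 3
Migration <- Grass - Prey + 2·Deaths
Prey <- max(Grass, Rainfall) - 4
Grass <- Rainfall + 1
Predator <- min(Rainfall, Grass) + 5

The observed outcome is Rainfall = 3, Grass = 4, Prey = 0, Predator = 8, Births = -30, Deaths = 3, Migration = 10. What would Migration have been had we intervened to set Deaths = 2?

8

Intervening sets Deaths = 2 and removes its equation (Deaths <- 2·Rainfall - 3).
Grass = Rainfall + 1  [with Rainfall=3]  = 4
Prey = max(Grass, Rainfall) - 4  [with Grass=4, Rainfall=3]  = 0
Migration = Grass - Prey + 2·Deaths  [with Grass=4, Prey=0, Deaths=2]  = 8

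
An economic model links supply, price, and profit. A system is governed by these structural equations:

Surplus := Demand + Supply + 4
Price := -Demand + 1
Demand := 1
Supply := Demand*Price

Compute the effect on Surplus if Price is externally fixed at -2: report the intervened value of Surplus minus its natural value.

Under do(Price=-2), the mechanism Price := -Demand + 1 is discarded; Price is fixed at -2.
Supply = Demand*Price  [with Demand=1, Price=-2]  = -2
Surplus = Demand + Supply + 4  [with Demand=1, Supply=-2]  = 3
Without intervention: Price = -Demand + 1  [with Demand=1]  = 0; Supply = Demand*Price  [with Demand=1, Price=0]  = 0; Surplus = Demand + Supply + 4  [with Demand=1, Supply=0]  = 5.
Change = 3 − 5 = -2.

-2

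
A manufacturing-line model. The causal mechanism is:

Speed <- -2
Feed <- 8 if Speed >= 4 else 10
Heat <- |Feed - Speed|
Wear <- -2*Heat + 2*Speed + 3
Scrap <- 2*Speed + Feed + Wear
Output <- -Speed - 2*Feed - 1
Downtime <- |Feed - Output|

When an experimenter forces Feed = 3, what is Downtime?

Under do(Feed=3), the mechanism Feed <- 8 if Speed >= 4 else 10 is discarded; Feed is fixed at 3.
Output = -Speed - 2*Feed - 1  [with Speed=-2, Feed=3]  = -5
Downtime = |Feed - Output|  [with Feed=3, Output=-5]  = 8

8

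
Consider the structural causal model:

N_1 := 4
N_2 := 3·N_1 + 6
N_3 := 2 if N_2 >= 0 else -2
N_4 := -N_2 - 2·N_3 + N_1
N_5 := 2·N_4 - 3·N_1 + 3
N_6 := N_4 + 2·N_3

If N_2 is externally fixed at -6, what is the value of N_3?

-2

The intervention breaks the incoming arrows to N_2: N_2 := 3·N_1 + 6 no longer applies, and N_2 = -6.
N_3 = 2 if N_2 >= 0 else -2  [with N_2=-6]  = -2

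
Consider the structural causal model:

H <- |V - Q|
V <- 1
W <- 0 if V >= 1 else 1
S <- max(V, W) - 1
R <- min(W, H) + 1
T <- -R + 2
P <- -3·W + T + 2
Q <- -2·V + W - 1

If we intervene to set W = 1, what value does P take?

-1

Under do(W=1), the mechanism W <- 0 if V >= 1 else 1 is discarded; W is fixed at 1.
Q = -2·V + W - 1  [with V=1, W=1]  = -2
H = |V - Q|  [with V=1, Q=-2]  = 3
R = min(W, H) + 1  [with W=1, H=3]  = 2
T = -R + 2  [with R=2]  = 0
P = -3·W + T + 2  [with W=1, T=0]  = -1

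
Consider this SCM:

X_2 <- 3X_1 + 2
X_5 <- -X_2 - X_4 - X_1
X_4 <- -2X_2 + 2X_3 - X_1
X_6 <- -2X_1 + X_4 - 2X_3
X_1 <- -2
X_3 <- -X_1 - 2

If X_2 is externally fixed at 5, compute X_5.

do(X_2=5) replaces the equation X_2 <- 3X_1 + 2 with the constant X_2 = 5.
X_3 = -X_1 - 2  [with X_1=-2]  = 0
X_4 = -2X_2 + 2X_3 - X_1  [with X_2=5, X_3=0, X_1=-2]  = -8
X_5 = -X_2 - X_4 - X_1  [with X_2=5, X_4=-8, X_1=-2]  = 5

5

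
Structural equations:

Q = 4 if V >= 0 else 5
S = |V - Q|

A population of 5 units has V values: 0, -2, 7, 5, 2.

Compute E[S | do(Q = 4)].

Under do(Q=4), Q's equation is replaced by Q=4 for every unit. Per-unit S: 4, 6, 3, 1, 2. Mean = 3.2.

3.2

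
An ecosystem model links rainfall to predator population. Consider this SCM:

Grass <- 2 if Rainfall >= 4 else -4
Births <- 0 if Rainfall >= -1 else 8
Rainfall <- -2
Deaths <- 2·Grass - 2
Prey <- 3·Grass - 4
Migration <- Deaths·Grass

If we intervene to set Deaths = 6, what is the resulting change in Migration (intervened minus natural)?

-64

The intervention breaks the incoming arrows to Deaths: Deaths <- 2·Grass - 2 no longer applies, and Deaths = 6.
Grass = 2 if Rainfall >= 4 else -4  [with Rainfall=-2]  = -4
Migration = Deaths·Grass  [with Deaths=6, Grass=-4]  = -24
Without intervention: Grass = 2 if Rainfall >= 4 else -4  [with Rainfall=-2]  = -4; Deaths = 2·Grass - 2  [with Grass=-4]  = -10; Migration = Deaths·Grass  [with Deaths=-10, Grass=-4]  = 40.
Change = -24 − 40 = -64.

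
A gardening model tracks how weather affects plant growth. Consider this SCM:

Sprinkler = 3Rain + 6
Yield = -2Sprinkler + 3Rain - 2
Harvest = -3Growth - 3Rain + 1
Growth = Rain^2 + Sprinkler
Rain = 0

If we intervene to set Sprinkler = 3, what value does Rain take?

0

Under do(Sprinkler=3), the mechanism Sprinkler = 3Rain + 6 is discarded; Sprinkler is fixed at 3.
Rain is not downstream of the intervention, so its value is determined by the original equations.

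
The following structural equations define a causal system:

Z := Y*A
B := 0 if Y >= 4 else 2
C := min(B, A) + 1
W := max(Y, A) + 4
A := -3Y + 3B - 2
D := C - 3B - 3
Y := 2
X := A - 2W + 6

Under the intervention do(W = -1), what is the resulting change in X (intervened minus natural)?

Intervening sets W = -1 and removes its equation (W := max(Y, A) + 4).
B = 0 if Y >= 4 else 2  [with Y=2]  = 2
A = -3Y + 3B - 2  [with Y=2, B=2]  = -2
X = A - 2W + 6  [with A=-2, W=-1]  = 6
Without intervention: B = 0 if Y >= 4 else 2  [with Y=2]  = 2; A = -3Y + 3B - 2  [with Y=2, B=2]  = -2; W = max(Y, A) + 4  [with Y=2, A=-2]  = 6; X = A - 2W + 6  [with A=-2, W=6]  = -8.
Change = 6 − (-8) = 14.

14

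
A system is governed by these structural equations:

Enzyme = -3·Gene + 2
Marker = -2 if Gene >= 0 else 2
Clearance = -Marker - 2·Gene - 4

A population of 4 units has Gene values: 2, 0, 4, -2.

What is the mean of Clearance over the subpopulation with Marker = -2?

-6

Conditioning on Marker=-2 selects the 3 unit(s) with Gene ∈ {2, 0, 4}. Their Clearance values: -6, -2, -10. Mean = -6.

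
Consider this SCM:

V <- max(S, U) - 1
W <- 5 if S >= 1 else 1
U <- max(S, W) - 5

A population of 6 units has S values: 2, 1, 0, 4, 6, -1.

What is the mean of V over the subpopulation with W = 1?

-1.5

Conditioning on W=1 selects the 2 unit(s) with S ∈ {0, -1}. Their V values: -1, -2. Mean = -1.5.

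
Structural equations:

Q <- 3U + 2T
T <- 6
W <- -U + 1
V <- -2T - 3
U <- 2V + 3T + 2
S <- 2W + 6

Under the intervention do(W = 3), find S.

The intervention breaks the incoming arrows to W: W <- -U + 1 no longer applies, and W = 3.
S = 2W + 6  [with W=3]  = 12

12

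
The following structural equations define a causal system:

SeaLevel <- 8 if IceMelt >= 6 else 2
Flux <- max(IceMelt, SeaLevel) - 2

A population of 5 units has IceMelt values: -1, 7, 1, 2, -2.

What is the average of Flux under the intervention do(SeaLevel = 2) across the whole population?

The intervention sets SeaLevel=2 in all 5 units regardless of IceMelt. Recomputing Flux per unit gives 0, 5, 0, 0, 0; average 1.

1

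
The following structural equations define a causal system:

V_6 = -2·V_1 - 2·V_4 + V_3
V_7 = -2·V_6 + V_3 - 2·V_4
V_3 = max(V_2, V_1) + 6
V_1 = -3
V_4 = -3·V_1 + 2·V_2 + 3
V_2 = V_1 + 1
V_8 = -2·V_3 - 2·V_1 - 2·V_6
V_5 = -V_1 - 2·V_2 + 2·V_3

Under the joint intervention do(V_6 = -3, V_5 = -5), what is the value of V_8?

Under do(V_6 = -3, V_5 = -5), each intervened variable's structural equation is replaced by its fixed value.
V_2 = V_1 + 1  [with V_1=-3]  = -2
V_3 = max(V_2, V_1) + 6  [with V_2=-2, V_1=-3]  = 4
V_8 = -2·V_3 - 2·V_1 - 2·V_6  [with V_3=4, V_1=-3, V_6=-3]  = 4

4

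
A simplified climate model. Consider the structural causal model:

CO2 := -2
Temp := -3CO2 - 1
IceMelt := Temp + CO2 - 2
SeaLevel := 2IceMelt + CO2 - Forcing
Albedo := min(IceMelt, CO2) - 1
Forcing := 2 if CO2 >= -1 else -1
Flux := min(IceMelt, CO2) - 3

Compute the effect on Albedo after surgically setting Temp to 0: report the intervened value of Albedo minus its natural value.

do(Temp=0) replaces the equation Temp := -3CO2 - 1 with the constant Temp = 0.
IceMelt = Temp + CO2 - 2  [with Temp=0, CO2=-2]  = -4
Albedo = min(IceMelt, CO2) - 1  [with IceMelt=-4, CO2=-2]  = -5
Without intervention: Temp = -3CO2 - 1  [with CO2=-2]  = 5; IceMelt = Temp + CO2 - 2  [with Temp=5, CO2=-2]  = 1; Albedo = min(IceMelt, CO2) - 1  [with IceMelt=1, CO2=-2]  = -3.
Change = -5 − (-3) = -2.

-2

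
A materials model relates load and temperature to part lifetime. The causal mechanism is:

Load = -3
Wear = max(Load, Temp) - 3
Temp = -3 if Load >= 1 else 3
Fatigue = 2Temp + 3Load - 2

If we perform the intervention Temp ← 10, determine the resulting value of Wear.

The intervention breaks the incoming arrows to Temp: Temp = -3 if Load >= 1 else 3 no longer applies, and Temp = 10.
Wear = max(Load, Temp) - 3  [with Load=-3, Temp=10]  = 7

7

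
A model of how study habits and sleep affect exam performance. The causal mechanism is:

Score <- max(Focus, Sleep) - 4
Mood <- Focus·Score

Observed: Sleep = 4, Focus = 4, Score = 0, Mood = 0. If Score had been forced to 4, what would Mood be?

The intervention breaks the incoming arrows to Score: Score <- max(Focus, Sleep) - 4 no longer applies, and Score = 4.
Mood = Focus·Score  [with Focus=4, Score=4]  = 16

16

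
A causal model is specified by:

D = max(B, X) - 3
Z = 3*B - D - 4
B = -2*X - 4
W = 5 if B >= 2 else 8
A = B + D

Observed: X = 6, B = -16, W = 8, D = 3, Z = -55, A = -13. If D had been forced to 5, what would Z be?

Intervening sets D = 5 and removes its equation (D = max(B, X) - 3).
B = -2*X - 4  [with X=6]  = -16
Z = 3*B - D - 4  [with B=-16, D=5]  = -57

-57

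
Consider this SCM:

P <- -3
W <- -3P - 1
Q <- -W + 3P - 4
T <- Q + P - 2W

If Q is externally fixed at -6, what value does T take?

The intervention breaks the incoming arrows to Q: Q <- -W + 3P - 4 no longer applies, and Q = -6.
W = -3P - 1  [with P=-3]  = 8
T = Q + P - 2W  [with Q=-6, P=-3, W=8]  = -25

-25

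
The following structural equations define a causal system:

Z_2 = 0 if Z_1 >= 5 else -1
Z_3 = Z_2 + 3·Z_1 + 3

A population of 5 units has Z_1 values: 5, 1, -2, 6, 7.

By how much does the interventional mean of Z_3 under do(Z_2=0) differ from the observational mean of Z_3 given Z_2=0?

-7.8

The intervention sets Z_2=0 in all 5 units regardless of Z_1. Recomputing Z_3 per unit gives 18, 6, -3, 21, 24; average 13.2.
Conditioning on Z_2=0 selects the 3 unit(s) with Z_1 ∈ {5, 6, 7}. Their Z_3 values: 18, 21, 24. Mean = 21.
Difference = 13.2 − 21 = -7.8.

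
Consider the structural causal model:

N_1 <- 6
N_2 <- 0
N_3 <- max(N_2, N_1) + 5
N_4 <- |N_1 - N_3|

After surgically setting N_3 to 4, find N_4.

2

The intervention breaks the incoming arrows to N_3: N_3 <- max(N_2, N_1) + 5 no longer applies, and N_3 = 4.
N_4 = |N_1 - N_3|  [with N_1=6, N_3=4]  = 2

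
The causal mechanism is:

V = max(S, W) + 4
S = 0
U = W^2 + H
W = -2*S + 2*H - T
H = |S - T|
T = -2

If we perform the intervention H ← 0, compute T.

Under do(H=0), the mechanism H = |S - T| is discarded; H is fixed at 0.
T is not downstream of the intervention, so its value is determined by the original equations.

-2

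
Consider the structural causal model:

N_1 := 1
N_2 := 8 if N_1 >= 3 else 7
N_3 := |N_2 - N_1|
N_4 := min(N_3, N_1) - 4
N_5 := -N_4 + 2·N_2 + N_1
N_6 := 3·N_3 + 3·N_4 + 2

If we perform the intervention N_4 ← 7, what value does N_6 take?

41

Under do(N_4=7), the mechanism N_4 := min(N_3, N_1) - 4 is discarded; N_4 is fixed at 7.
N_2 = 8 if N_1 >= 3 else 7  [with N_1=1]  = 7
N_3 = |N_2 - N_1|  [with N_2=7, N_1=1]  = 6
N_6 = 3·N_3 + 3·N_4 + 2  [with N_3=6, N_4=7]  = 41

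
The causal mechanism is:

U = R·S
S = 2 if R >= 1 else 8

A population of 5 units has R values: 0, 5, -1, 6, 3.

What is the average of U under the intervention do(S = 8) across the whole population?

20.8

Every unit gets S=8 under the intervention. U values become 0, 40, -8, 48, 24; E[U|do(S=8)] = 20.8.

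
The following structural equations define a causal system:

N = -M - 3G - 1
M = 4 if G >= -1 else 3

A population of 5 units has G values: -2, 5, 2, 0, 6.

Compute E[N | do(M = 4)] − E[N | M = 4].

3.15

The intervention sets M=4 in all 5 units regardless of G. Recomputing N per unit gives 1, -20, -11, -5, -23; average -11.6.
Observing M=4 restricts to units where M's equation naturally yields 4: G ∈ {5, 2, 0, 6}. In that subpopulation N = -20, -11, -5, -23, mean -14.75.
Difference = -11.6 − (-14.75) = 3.15.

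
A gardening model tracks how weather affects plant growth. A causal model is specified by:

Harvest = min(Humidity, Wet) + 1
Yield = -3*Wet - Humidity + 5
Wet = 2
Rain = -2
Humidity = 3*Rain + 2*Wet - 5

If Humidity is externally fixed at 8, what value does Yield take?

-9

The intervention breaks the incoming arrows to Humidity: Humidity = 3*Rain + 2*Wet - 5 no longer applies, and Humidity = 8.
Yield = -3*Wet - Humidity + 5  [with Wet=2, Humidity=8]  = -9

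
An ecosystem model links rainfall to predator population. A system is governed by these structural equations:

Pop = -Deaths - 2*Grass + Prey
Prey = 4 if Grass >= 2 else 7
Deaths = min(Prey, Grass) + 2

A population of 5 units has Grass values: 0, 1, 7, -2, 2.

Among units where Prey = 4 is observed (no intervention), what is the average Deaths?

E[Deaths|Prey=4] averages over only the 2 units with Prey=4 (Grass = 7, 2): Deaths = 6, 4, mean 5.

5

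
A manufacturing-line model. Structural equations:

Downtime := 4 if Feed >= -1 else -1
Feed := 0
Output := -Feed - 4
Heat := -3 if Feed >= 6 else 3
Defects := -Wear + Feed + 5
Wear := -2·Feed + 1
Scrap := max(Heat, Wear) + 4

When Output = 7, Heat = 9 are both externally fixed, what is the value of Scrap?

13

The joint intervention fixes Output = 7, Heat = 9, removing each variable's own equation.
Wear = -2·Feed + 1  [with Feed=0]  = 1
Scrap = max(Heat, Wear) + 4  [with Heat=9, Wear=1]  = 13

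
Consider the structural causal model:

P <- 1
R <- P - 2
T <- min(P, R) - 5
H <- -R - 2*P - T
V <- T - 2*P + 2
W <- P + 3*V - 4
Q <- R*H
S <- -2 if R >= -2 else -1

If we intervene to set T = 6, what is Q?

7

The intervention breaks the incoming arrows to T: T <- min(P, R) - 5 no longer applies, and T = 6.
R = P - 2  [with P=1]  = -1
H = -R - 2*P - T  [with R=-1, P=1, T=6]  = -7
Q = R*H  [with R=-1, H=-7]  = 7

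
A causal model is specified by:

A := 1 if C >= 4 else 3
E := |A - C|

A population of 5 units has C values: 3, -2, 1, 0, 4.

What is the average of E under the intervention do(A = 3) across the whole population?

The intervention sets A=3 in all 5 units regardless of C. Recomputing E per unit gives 0, 5, 2, 3, 1; average 2.2.

2.2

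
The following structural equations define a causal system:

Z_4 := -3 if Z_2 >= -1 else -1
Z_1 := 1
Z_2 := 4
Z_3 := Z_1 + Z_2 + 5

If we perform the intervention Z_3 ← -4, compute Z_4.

The intervention breaks the incoming arrows to Z_3: Z_3 := Z_1 + Z_2 + 5 no longer applies, and Z_3 = -4.
Z_4 is not downstream of the intervention, so its value is determined by the original equations.
Z_4 = -3 if Z_2 >= -1 else -1  [with Z_2=4]  = -3

-3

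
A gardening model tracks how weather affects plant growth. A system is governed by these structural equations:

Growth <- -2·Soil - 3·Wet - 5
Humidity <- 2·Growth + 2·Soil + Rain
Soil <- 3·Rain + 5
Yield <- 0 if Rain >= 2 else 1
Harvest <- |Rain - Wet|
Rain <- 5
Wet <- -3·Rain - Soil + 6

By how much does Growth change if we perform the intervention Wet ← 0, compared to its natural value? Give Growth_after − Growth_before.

-87

The intervention breaks the incoming arrows to Wet: Wet <- -3·Rain - Soil + 6 no longer applies, and Wet = 0.
Soil = 3·Rain + 5  [with Rain=5]  = 20
Growth = -2·Soil - 3·Wet - 5  [with Soil=20, Wet=0]  = -45
Without intervention: Soil = 3·Rain + 5  [with Rain=5]  = 20; Wet = -3·Rain - Soil + 6  [with Rain=5, Soil=20]  = -29; Growth = -2·Soil - 3·Wet - 5  [with Soil=20, Wet=-29]  = 42.
Change = -45 − 42 = -87.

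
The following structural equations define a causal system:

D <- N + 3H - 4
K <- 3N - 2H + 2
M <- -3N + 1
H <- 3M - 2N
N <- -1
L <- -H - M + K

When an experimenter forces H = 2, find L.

-11

do(H=2) replaces the equation H <- 3M - 2N with the constant H = 2.
M = -3N + 1  [with N=-1]  = 4
K = 3N - 2H + 2  [with N=-1, H=2]  = -5
L = -H - M + K  [with H=2, M=4, K=-5]  = -11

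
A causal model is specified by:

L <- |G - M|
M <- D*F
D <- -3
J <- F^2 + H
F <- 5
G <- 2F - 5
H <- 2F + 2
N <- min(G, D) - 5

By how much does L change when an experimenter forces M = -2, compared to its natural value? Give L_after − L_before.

-13

Intervening sets M = -2 and removes its equation (M <- D*F).
G = 2F - 5  [with F=5]  = 5
L = |G - M|  [with G=5, M=-2]  = 7
Without intervention: G = 2F - 5  [with F=5]  = 5; M = D*F  [with D=-3, F=5]  = -15; L = |G - M|  [with G=5, M=-15]  = 20.
Change = 7 − 20 = -13.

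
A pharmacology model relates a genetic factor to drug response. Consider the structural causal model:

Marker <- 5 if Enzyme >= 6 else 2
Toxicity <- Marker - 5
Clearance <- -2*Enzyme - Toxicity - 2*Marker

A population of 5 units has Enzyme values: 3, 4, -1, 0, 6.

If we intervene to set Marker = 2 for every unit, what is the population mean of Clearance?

-5.8

do(Marker=2) breaks Marker's dependence on Enzyme. With Marker=2 fixed, Clearance across the units is -7, -9, 1, -1, -13, mean -5.8.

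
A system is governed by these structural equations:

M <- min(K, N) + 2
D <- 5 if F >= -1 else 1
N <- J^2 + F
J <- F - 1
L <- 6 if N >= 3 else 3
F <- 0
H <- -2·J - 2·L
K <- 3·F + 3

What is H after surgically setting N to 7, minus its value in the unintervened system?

Under do(N=7), the mechanism N <- J^2 + F is discarded; N is fixed at 7.
J = F - 1  [with F=0]  = -1
L = 6 if N >= 3 else 3  [with N=7]  = 6
H = -2·J - 2·L  [with J=-1, L=6]  = -10
Without intervention: J = F - 1  [with F=0]  = -1; N = J^2 + F  [with J=-1, F=0]  = 1; L = 6 if N >= 3 else 3  [with N=1]  = 3; H = -2·J - 2·L  [with J=-1, L=3]  = -4.
Change = -10 − (-4) = -6.

-6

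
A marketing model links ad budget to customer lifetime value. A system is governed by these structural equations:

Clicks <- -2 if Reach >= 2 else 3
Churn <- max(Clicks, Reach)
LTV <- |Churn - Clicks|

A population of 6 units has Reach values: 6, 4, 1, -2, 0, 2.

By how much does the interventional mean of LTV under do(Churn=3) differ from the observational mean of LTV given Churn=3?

2.5

The intervention sets Churn=3 in all 6 units regardless of Reach. Recomputing LTV per unit gives 5, 5, 0, 0, 0, 5; average 2.5.
E[LTV|Churn=3] averages over only the 3 units with Churn=3 (Reach = 1, -2, 0): LTV = 0, 0, 0, mean 0.
Difference = 2.5 − 0 = 2.5.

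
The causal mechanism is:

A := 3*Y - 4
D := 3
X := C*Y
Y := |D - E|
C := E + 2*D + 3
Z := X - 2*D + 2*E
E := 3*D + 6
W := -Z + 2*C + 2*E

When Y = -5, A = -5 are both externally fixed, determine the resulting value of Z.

Under do(Y = -5, A = -5), each intervened variable's structural equation is replaced by its fixed value.
E = 3*D + 6  [with D=3]  = 15
C = E + 2*D + 3  [with E=15, D=3]  = 24
X = C*Y  [with C=24, Y=-5]  = -120
Z = X - 2*D + 2*E  [with X=-120, D=3, E=15]  = -96

-96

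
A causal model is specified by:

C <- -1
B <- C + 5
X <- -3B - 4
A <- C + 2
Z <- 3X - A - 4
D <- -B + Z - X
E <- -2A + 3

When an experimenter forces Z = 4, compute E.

Under do(Z=4), the mechanism Z <- 3X - A - 4 is discarded; Z is fixed at 4.
Since E is not a descendant of the intervened variable, it is unaffected.
A = C + 2  [with C=-1]  = 1
E = -2A + 3  [with A=1]  = 1

1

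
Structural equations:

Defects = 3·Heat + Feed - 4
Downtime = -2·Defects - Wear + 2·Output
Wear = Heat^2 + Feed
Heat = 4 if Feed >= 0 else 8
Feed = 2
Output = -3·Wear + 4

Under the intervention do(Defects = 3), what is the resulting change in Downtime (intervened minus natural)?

Under do(Defects=3), the mechanism Defects = 3·Heat + Feed - 4 is discarded; Defects is fixed at 3.
Heat = 4 if Feed >= 0 else 8  [with Feed=2]  = 4
Wear = Heat^2 + Feed  [with Heat=4, Feed=2]  = 18
Output = -3·Wear + 4  [with Wear=18]  = -50
Downtime = -2·Defects - Wear + 2·Output  [with Defects=3, Wear=18, Output=-50]  = -124
Without intervention: Heat = 4 if Feed >= 0 else 8  [with Feed=2]  = 4; Wear = Heat^2 + Feed  [with Heat=4, Feed=2]  = 18; Defects = 3·Heat + Feed - 4  [with Heat=4, Feed=2]  = 10; Output = -3·Wear + 4  [with Wear=18]  = -50; Downtime = -2·Defects - Wear + 2·Output  [with Defects=10, Wear=18, Output=-50]  = -138.
Change = -124 − (-138) = 14.

14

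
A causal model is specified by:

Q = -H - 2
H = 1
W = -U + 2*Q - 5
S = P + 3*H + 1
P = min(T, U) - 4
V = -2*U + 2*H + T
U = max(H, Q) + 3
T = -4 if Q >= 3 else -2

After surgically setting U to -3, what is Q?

Under do(U=-3), the mechanism U = max(H, Q) + 3 is discarded; U is fixed at -3.
Since Q is not a descendant of the intervened variable, it is unaffected.
Q = -H - 2  [with H=1]  = -3

-3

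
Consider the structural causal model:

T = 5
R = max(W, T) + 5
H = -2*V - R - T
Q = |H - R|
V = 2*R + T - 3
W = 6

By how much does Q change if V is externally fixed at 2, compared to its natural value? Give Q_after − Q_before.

-44

Under do(V=2), the mechanism V = 2*R + T - 3 is discarded; V is fixed at 2.
R = max(W, T) + 5  [with W=6, T=5]  = 11
H = -2*V - R - T  [with V=2, R=11, T=5]  = -20
Q = |H - R|  [with H=-20, R=11]  = 31
Without intervention: R = max(W, T) + 5  [with W=6, T=5]  = 11; V = 2*R + T - 3  [with R=11, T=5]  = 24; H = -2*V - R - T  [with V=24, R=11, T=5]  = -64; Q = |H - R|  [with H=-64, R=11]  = 75.
Change = 31 − 75 = -44.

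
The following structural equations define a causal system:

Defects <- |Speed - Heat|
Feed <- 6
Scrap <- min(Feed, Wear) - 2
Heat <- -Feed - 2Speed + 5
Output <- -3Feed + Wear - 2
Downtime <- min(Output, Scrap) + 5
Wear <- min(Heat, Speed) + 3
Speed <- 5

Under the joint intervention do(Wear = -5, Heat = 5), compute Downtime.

-20

The joint intervention fixes Wear = -5, Heat = 5, removing each variable's own equation.
Scrap = min(Feed, Wear) - 2  [with Feed=6, Wear=-5]  = -7
Output = -3Feed + Wear - 2  [with Feed=6, Wear=-5]  = -25
Downtime = min(Output, Scrap) + 5  [with Output=-25, Scrap=-7]  = -20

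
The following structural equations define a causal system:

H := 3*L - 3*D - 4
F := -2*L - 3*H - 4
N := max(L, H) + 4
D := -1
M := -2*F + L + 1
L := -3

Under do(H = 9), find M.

48

do(H=9) replaces the equation H := 3*L - 3*D - 4 with the constant H = 9.
F = -2*L - 3*H - 4  [with L=-3, H=9]  = -25
M = -2*F + L + 1  [with F=-25, L=-3]  = 48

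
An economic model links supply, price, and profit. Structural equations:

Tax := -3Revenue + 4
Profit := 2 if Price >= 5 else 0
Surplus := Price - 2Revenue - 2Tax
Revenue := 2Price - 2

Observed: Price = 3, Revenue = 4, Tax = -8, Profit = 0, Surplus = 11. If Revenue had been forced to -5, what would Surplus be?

do(Revenue=-5) replaces the equation Revenue := 2Price - 2 with the constant Revenue = -5.
Tax = -3Revenue + 4  [with Revenue=-5]  = 19
Surplus = Price - 2Revenue - 2Tax  [with Price=3, Revenue=-5, Tax=19]  = -25

-25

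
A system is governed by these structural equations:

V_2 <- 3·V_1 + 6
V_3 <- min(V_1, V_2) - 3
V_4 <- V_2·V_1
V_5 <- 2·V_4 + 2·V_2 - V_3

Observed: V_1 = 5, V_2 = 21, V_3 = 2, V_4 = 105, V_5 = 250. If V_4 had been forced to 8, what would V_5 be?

56

Intervening sets V_4 = 8 and removes its equation (V_4 <- V_2·V_1).
V_2 = 3·V_1 + 6  [with V_1=5]  = 21
V_3 = min(V_1, V_2) - 3  [with V_1=5, V_2=21]  = 2
V_5 = 2·V_4 + 2·V_2 - V_3  [with V_4=8, V_2=21, V_3=2]  = 56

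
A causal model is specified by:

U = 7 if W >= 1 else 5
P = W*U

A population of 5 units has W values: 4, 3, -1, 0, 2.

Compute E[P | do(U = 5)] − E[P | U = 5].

10.5

Every unit gets U=5 under the intervention. P values become 20, 15, -5, 0, 10; E[P|do(U=5)] = 8.
Observing U=5 restricts to units where U's equation naturally yields 5: W ∈ {-1, 0}. In that subpopulation P = -5, 0, mean -2.5.
Difference = 8 − (-2.5) = 10.5.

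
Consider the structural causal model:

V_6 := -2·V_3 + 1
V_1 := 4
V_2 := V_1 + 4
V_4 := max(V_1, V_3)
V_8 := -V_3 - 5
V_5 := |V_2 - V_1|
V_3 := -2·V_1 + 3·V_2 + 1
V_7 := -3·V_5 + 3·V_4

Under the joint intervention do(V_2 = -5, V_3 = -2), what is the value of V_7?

-15

Under do(V_2 = -5, V_3 = -2), each intervened variable's structural equation is replaced by its fixed value.
V_4 = max(V_1, V_3)  [with V_1=4, V_3=-2]  = 4
V_5 = |V_2 - V_1|  [with V_2=-5, V_1=4]  = 9
V_7 = -3·V_5 + 3·V_4  [with V_5=9, V_4=4]  = -15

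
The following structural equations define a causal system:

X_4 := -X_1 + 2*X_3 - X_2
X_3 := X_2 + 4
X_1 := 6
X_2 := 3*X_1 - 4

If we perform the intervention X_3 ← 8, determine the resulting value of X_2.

Under do(X_3=8), the mechanism X_3 := X_2 + 4 is discarded; X_3 is fixed at 8.
Since X_2 is not a descendant of the intervened variable, it is unaffected.
X_2 = 3*X_1 - 4  [with X_1=6]  = 14

14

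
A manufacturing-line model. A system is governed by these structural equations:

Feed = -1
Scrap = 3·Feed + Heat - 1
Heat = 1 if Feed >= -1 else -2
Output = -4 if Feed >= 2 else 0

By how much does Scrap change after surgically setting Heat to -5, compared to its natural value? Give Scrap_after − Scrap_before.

-6

The intervention breaks the incoming arrows to Heat: Heat = 1 if Feed >= -1 else -2 no longer applies, and Heat = -5.
Scrap = 3·Feed + Heat - 1  [with Feed=-1, Heat=-5]  = -9
Without intervention: Heat = 1 if Feed >= -1 else -2  [with Feed=-1]  = 1; Scrap = 3·Feed + Heat - 1  [with Feed=-1, Heat=1]  = -3.
Change = -9 − (-3) = -6.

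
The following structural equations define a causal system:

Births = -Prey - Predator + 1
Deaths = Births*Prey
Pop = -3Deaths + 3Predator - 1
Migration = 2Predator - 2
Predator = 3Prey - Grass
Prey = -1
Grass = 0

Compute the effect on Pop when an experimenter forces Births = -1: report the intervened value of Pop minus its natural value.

The intervention breaks the incoming arrows to Births: Births = -Prey - Predator + 1 no longer applies, and Births = -1.
Predator = 3Prey - Grass  [with Prey=-1, Grass=0]  = -3
Deaths = Births*Prey  [with Births=-1, Prey=-1]  = 1
Pop = -3Deaths + 3Predator - 1  [with Deaths=1, Predator=-3]  = -13
Without intervention: Predator = 3Prey - Grass  [with Prey=-1, Grass=0]  = -3; Births = -Prey - Predator + 1  [with Prey=-1, Predator=-3]  = 5; Deaths = Births*Prey  [with Births=5, Prey=-1]  = -5; Pop = -3Deaths + 3Predator - 1  [with Deaths=-5, Predator=-3]  = 5.
Change = -13 − 5 = -18.

-18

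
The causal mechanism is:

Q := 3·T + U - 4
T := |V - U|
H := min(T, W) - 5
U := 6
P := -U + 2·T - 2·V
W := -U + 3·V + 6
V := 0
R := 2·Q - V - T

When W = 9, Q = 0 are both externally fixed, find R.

-6

Under do(W = 9, Q = 0), each intervened variable's structural equation is replaced by its fixed value.
T = |V - U|  [with V=0, U=6]  = 6
R = 2·Q - V - T  [with Q=0, V=0, T=6]  = -6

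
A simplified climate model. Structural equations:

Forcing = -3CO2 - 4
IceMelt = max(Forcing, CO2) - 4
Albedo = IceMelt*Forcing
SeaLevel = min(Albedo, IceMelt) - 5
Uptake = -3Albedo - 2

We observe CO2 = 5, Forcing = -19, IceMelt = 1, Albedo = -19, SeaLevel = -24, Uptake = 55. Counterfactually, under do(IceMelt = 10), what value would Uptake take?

The intervention breaks the incoming arrows to IceMelt: IceMelt = max(Forcing, CO2) - 4 no longer applies, and IceMelt = 10.
Forcing = -3CO2 - 4  [with CO2=5]  = -19
Albedo = IceMelt*Forcing  [with IceMelt=10, Forcing=-19]  = -190
Uptake = -3Albedo - 2  [with Albedo=-190]  = 568

568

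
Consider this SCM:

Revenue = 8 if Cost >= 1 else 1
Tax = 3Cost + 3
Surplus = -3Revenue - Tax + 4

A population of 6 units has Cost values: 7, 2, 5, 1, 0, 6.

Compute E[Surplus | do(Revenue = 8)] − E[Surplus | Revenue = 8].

Under do(Revenue=8), Revenue's equation is replaced by Revenue=8 for every unit. Per-unit Surplus: -44, -29, -38, -26, -23, -41. Mean = -33.5.
E[Surplus|Revenue=8] averages over only the 5 units with Revenue=8 (Cost = 7, 2, 5, 1, 6): Surplus = -44, -29, -38, -26, -41, mean -35.6.
Difference = -33.5 − (-35.6) = 2.1.

2.1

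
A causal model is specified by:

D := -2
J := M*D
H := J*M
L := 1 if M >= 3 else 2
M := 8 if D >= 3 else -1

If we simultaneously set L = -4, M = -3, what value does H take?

Setting L = -4, M = -3 by intervention discards those variables' equations.
J = M*D  [with M=-3, D=-2]  = 6
H = J*M  [with J=6, M=-3]  = -18

-18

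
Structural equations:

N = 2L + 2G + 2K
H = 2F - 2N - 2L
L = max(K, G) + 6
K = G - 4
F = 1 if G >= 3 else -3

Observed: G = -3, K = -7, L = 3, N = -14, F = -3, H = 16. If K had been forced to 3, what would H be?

Under do(K=3), the mechanism K = G - 4 is discarded; K is fixed at 3.
L = max(K, G) + 6  [with K=3, G=-3]  = 9
N = 2L + 2G + 2K  [with L=9, G=-3, K=3]  = 18
F = 1 if G >= 3 else -3  [with G=-3]  = -3
H = 2F - 2N - 2L  [with F=-3, N=18, L=9]  = -60

-60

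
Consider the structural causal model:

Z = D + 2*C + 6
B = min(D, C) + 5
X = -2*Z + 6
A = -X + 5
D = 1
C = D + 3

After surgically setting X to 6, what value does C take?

Under do(X=6), the mechanism X = -2*Z + 6 is discarded; X is fixed at 6.
No directed path runs from X to C, so C keeps its natural value.
C = D + 3  [with D=1]  = 4

4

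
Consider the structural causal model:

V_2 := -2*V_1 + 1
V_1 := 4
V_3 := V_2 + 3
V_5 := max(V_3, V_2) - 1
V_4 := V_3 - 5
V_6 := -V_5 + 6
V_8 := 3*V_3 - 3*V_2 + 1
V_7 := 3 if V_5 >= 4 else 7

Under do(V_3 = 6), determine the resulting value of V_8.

The intervention breaks the incoming arrows to V_3: V_3 := V_2 + 3 no longer applies, and V_3 = 6.
V_2 = -2*V_1 + 1  [with V_1=4]  = -7
V_8 = 3*V_3 - 3*V_2 + 1  [with V_3=6, V_2=-7]  = 40

40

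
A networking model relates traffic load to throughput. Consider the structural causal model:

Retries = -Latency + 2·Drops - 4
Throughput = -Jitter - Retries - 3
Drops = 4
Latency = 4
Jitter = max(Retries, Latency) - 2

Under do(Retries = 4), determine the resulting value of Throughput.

do(Retries=4) replaces the equation Retries = -Latency + 2·Drops - 4 with the constant Retries = 4.
Jitter = max(Retries, Latency) - 2  [with Retries=4, Latency=4]  = 2
Throughput = -Jitter - Retries - 3  [with Jitter=2, Retries=4]  = -9

-9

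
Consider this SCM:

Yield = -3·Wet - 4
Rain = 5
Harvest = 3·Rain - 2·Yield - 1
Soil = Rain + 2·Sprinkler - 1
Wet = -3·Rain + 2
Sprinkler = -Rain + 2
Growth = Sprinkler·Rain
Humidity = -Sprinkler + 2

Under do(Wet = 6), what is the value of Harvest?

do(Wet=6) replaces the equation Wet = -3·Rain + 2 with the constant Wet = 6.
Yield = -3·Wet - 4  [with Wet=6]  = -22
Harvest = 3·Rain - 2·Yield - 1  [with Rain=5, Yield=-22]  = 58

58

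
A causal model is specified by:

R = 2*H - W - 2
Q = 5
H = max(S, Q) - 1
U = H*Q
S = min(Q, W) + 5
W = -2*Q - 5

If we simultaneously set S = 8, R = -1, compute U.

The joint intervention fixes S = 8, R = -1, removing each variable's own equation.
H = max(S, Q) - 1  [with S=8, Q=5]  = 7
U = H*Q  [with H=7, Q=5]  = 35

35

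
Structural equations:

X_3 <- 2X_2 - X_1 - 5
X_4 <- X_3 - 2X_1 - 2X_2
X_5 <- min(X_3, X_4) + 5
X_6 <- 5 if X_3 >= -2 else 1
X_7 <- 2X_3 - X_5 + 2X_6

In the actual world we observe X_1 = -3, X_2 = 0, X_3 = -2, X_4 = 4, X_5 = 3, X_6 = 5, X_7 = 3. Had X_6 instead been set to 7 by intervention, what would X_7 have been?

Intervening sets X_6 = 7 and removes its equation (X_6 <- 5 if X_3 >= -2 else 1).
X_3 = 2X_2 - X_1 - 5  [with X_2=0, X_1=-3]  = -2
X_4 = X_3 - 2X_1 - 2X_2  [with X_3=-2, X_1=-3, X_2=0]  = 4
X_5 = min(X_3, X_4) + 5  [with X_3=-2, X_4=4]  = 3
X_7 = 2X_3 - X_5 + 2X_6  [with X_3=-2, X_5=3, X_6=7]  = 7

7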